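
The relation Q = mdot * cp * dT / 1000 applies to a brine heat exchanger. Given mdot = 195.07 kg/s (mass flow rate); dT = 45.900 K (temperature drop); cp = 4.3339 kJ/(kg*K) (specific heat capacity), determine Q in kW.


Q = mdot * cp * dT / 1000
Q = 195.07 * 4.3339 * 45.900 / 1000
Q = 38.80450 MW
Convert: 38.80450 MW * 1000.0 = 38804 kW
Q = 38804 kW


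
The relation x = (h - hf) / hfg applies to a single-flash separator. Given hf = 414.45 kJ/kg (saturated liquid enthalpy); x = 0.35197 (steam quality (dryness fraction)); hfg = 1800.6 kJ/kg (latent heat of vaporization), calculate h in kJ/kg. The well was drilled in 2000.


h = hf + x * hfg
h = 414.45 + 0.35197 * 1800.6
h = 1048.2 kJ/kg


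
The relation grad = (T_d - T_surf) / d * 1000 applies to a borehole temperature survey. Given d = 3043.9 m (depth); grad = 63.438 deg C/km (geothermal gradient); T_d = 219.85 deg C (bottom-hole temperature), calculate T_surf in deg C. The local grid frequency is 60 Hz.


T_surf = T_d - grad * d / 1000
T_surf = 219.85 - 63.438 * 3043.9 / 1000
T_surf = 26.751 deg C


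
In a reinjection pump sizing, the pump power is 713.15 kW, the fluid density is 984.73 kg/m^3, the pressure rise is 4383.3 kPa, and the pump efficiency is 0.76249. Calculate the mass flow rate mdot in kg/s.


mdot = P_pump * rho * eta / dP
mdot = 713.15 * 984.73 * 0.76249 / 4383.3
mdot = 122.16 kg/s


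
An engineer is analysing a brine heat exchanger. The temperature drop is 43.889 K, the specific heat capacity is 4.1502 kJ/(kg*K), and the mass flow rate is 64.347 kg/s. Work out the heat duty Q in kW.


Q = mdot * cp * dT / 1000
Q = 64.347 * 4.1502 * 43.889 / 1000
Q = 11.72069 MW
Convert: 11.72069 MW * 1000.0 = 11721 kW
Q = 11721 kW


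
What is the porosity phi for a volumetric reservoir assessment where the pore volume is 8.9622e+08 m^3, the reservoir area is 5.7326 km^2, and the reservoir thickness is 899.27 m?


phi = Vp / (A * 1e6 * hr)
phi = 8.9622e+08 / (5.7326 * 1e6 * 899.27)
phi = 0.17385


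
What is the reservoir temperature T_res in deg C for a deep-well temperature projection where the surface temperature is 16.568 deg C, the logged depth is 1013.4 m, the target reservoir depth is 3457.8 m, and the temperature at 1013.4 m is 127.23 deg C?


Step 1: grad = (T_d1 - T_surf)/d1 * 1000 = (127.23 - 16.568)/1013.4 * 1000 = 109.1987 deg C/km
Step 2: T_res = T_surf + grad*d2/1000 = 16.568 + 109.1987*3457.8/1000 = 394.16 deg C
T_res = 394.16 deg C


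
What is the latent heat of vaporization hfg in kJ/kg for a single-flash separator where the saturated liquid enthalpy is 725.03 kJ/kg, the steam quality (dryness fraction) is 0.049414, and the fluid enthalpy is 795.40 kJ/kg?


hfg = (h - hf) / x
hfg = (795.40 - 725.03) / 0.049414
hfg = 1424.1 kJ/kg


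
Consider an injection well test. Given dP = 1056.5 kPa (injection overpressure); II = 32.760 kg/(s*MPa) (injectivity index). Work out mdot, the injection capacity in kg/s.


mdot = II * dP / 1000
mdot = 32.760 * 1056.5 / 1000
mdot = 34.611 kg/s


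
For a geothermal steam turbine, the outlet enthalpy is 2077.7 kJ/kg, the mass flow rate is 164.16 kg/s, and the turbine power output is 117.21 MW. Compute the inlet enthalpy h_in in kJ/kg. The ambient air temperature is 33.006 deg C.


h_in = h_out + P * 1000 / mdot
h_in = 2077.7 + 117.21 * 1000 / 164.16
h_in = 2791.7 kJ/kg


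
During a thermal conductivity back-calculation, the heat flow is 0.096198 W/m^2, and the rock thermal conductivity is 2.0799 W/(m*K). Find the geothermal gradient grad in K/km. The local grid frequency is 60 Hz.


grad = q / k * 1000
grad = 0.096198 / 2.0799 * 1000
grad = 46.25126 deg C/km
Convert: 46.25126 deg C/km * 1.0 = 46.251 K/km
grad = 46.251 K/km


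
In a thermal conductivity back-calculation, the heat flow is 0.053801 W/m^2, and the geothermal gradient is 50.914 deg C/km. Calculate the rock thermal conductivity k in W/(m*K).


k = q / (grad / 1000)
k = 0.053801 / (50.914 / 1000)
k = 1.0567 W/(m*K)


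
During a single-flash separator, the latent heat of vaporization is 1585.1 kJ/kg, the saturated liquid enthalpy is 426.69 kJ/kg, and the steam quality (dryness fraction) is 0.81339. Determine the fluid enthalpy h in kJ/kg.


h = hf + x * hfg
h = 426.69 + 0.81339 * 1585.1
h = 1716.0 kJ/kg


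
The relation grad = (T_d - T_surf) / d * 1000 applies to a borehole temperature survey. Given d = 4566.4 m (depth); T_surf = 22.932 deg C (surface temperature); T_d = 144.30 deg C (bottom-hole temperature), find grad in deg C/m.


grad = (T_d - T_surf) / d * 1000
grad = (144.30 - 22.932) / 4566.4 * 1000
grad = 26.57849 deg C/km
Convert: 26.57849 deg C/km * 0.001 = 0.026578 deg C/m
grad = 0.026578 deg C/m


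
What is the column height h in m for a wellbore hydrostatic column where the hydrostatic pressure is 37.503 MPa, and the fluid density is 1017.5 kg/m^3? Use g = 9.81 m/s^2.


h = P * 1e6 / (g * rho)
h = 37.503 * 1e6 / (9.81 * 1017.5)
h = 3757.2 m


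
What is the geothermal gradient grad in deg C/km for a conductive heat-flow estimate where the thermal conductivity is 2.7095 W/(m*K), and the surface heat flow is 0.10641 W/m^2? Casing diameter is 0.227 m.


grad = q * 1000 / k
grad = 0.10641 * 1000 / 2.7095
grad = 39.273 deg C/km


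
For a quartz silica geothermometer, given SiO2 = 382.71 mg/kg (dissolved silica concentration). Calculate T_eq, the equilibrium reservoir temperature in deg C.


T_eq = 1309 / (5.19 - log10(SiO2)) - 273.15
T_eq = 1309 / (5.19 - log10(382.71)) - 273.15
T_eq = 228.93 deg C


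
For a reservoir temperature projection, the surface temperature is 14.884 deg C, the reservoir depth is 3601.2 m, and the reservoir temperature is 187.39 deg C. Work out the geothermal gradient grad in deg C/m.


grad = (T_res - T_surf) / d * 1000
grad = (187.39 - 14.884) / 3601.2 * 1000
grad = 47.90237 deg C/km
Convert: 47.90237 deg C/km * 0.001 = 0.047902 deg C/m
grad = 0.047902 deg C/m


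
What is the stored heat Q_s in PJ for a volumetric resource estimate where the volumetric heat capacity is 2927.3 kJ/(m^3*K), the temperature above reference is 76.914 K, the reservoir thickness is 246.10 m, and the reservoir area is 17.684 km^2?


Step 1: Vr = A*1e6*hr = 17.684*1e6*246.1 = 4.352032e+09 m^3
Step 2: Q_s = Vr*rhoc*dT/1e12 = 4.352032e+09*2927.3*76.914/1e12 = 979.86 PJ
Q_s = 979.86 PJ


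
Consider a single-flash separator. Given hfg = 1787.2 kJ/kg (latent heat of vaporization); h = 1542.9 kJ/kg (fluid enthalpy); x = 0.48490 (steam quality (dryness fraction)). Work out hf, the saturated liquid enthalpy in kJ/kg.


hf = h - x * hfg
hf = 1542.9 - 0.48490 * 1787.2
hf = 676.29 kJ/kg


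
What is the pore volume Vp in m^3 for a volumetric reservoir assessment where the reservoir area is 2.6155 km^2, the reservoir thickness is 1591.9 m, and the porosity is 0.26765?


Vp = A * 1e6 * hr * phi
Vp = 2.6155 * 1e6 * 1591.9 * 0.26765
Vp = 1.1144e+09 m^3


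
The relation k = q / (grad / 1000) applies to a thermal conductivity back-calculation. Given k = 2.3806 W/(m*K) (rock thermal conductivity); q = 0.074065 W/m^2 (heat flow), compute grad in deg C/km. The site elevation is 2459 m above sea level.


grad = q / k * 1000
grad = 0.074065 / 2.3806 * 1000
grad = 31.112 deg C/km


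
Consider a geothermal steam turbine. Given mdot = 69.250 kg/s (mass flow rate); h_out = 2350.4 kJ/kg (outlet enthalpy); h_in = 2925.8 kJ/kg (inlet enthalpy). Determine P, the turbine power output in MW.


P = mdot * (h_in - h_out) / 1000
P = 69.250 * (2925.8 - 2350.4) / 1000
P = 39.846 MW


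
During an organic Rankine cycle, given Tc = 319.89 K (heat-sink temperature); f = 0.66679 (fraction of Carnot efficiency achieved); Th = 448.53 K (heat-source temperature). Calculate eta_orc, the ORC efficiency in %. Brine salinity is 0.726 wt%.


eta_orc = (1 - Tc/Th) * f * 100
eta_orc = (1 - 319.89/448.53) * 0.66679 * 100
eta_orc = 19.124 %


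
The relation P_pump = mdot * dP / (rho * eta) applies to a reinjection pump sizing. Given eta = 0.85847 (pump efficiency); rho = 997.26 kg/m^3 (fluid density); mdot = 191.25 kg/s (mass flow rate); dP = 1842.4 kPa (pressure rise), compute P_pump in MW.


P_pump = mdot * dP / (rho * eta)
P_pump = 191.25 * 1842.4 / (997.26 * 0.85847)
P_pump = 411.5777 kW
Convert: 411.5777 kW * 0.001 = 0.41158 MW
P_pump = 0.41158 MW


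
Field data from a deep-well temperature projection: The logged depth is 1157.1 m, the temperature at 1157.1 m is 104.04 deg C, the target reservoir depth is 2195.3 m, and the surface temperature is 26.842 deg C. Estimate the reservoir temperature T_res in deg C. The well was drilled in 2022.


Step 1: grad = (T_d1 - T_surf)/d1 * 1000 = (104.04 - 26.842)/1157.1 * 1000 = 66.71679 deg C/km
Step 2: T_res = T_surf + grad*d2/1000 = 26.842 + 66.71679*2195.3/1000 = 173.31 deg C
T_res = 173.31 deg C


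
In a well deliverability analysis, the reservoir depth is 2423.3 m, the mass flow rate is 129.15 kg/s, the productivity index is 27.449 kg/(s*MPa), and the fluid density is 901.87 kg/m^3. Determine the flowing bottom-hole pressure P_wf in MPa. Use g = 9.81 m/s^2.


Step 1: P_i = rho*g*h/1e6 = 901.87*9.81*2423.3/1e6 = 21.43977 MPa
Step 2: P_wf = P_i - mdot/PI = 21.43977 - 129.15/27.449 = 16.735 MPa
P_wf = 16.735 MPa


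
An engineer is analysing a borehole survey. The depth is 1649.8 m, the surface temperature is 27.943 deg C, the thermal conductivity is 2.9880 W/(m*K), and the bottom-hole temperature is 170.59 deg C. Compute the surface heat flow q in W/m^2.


Step 1: grad = (T_d - T_surf)/d * 1000 = (170.59 - 27.943)/1649.8 * 1000 = 86.46321 deg C/km
Step 2: q = k * grad / 1000 = 2.988 * 86.46321 / 1000 = 0.25835 W/m^2
q = 0.25835 W/m^2


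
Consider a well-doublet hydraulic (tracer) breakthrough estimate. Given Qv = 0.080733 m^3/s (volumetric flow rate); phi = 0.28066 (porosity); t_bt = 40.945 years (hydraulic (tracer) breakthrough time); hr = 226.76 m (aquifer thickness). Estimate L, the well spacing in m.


L = sqrt(t_bt*365.25*86400*3*Qv / (pi*hr*phi))
L = sqrt(40.945*365.25*86400*3*0.080733 / (pi*226.76*0.28066))
L = 1251.1 m


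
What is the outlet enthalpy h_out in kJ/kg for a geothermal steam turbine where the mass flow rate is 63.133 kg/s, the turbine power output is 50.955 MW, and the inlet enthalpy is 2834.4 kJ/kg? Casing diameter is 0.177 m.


h_out = h_in - P * 1000 / mdot
h_out = 2834.4 - 50.955 * 1000 / 63.133
h_out = 2027.3 kJ/kg


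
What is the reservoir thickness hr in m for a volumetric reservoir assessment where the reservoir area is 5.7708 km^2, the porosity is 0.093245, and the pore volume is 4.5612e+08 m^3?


hr = Vp / (A * 1e6 * phi)
hr = 4.5612e+08 / (5.7708 * 1e6 * 0.093245)
hr = 847.65 m


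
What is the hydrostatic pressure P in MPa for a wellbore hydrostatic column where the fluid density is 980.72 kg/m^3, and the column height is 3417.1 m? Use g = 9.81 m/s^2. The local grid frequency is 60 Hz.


P = rho * g * h / 1e6
P = 980.72 * 9.81 * 3417.1 / 1e6
P = 32.875 MPa


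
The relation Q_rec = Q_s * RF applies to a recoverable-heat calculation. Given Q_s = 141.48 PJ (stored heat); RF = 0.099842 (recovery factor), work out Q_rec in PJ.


Q_rec = Q_s * RF
Q_rec = 141.48 * 0.099842
Q_rec = 14.126 PJ


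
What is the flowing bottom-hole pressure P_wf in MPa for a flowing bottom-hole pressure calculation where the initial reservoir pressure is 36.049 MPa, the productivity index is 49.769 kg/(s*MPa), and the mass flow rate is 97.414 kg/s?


P_wf = P_i - mdot / PI
P_wf = 36.049 - 97.414 / 49.769
P_wf = 34.092 MPa


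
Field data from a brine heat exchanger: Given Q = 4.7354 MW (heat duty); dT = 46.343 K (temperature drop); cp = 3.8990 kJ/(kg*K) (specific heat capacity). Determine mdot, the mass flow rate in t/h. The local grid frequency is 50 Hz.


mdot = Q * 1000 / (cp * dT)
mdot = 4.7354 * 1000 / (3.8990 * 46.343)
mdot = 26.20712 kg/s
Convert: 26.20712 kg/s * 3.6 = 94.346 t/h
mdot = 94.346 t/h


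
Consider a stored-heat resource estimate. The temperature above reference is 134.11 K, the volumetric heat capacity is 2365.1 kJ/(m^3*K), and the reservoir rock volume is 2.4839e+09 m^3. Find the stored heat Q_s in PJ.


Q_s = Vr * rhoc * dT / 1e12
Q_s = 2.4839e+09 * 2365.1 * 134.11 / 1e12
Q_s = 787.85 PJ


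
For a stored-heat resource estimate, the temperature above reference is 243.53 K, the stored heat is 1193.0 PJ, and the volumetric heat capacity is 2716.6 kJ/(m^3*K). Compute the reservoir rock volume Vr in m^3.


Vr = Q_s * 1e12 / (rhoc * dT)
Vr = 1193.0 * 1e12 / (2716.6 * 243.53)
Vr = 1.8033e+09 m^3


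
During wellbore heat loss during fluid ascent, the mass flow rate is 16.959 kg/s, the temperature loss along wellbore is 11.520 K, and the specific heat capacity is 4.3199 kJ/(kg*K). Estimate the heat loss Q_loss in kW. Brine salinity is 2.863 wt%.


Q_loss = mdot * cp * dT
Q_loss = 16.959 * 4.3199 * 11.520
Q_loss = 843.97 kW


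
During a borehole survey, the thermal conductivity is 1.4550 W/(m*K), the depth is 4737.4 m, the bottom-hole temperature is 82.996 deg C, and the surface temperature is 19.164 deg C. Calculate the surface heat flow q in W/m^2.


Step 1: grad = (T_d - T_surf)/d * 1000 = (82.996 - 19.164)/4737.4 * 1000 = 13.47406 deg C/km
Step 2: q = k * grad / 1000 = 1.455 * 13.47406 / 1000 = 0.019605 W/m^2
q = 0.019605 W/m^2


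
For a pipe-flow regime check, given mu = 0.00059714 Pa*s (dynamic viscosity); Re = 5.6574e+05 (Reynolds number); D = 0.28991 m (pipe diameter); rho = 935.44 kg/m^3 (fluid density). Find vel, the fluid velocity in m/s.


vel = Re * mu / (rho * D)
vel = 5.6574e+05 * 0.00059714 / (935.44 * 0.28991)
vel = 1.2457 m/s


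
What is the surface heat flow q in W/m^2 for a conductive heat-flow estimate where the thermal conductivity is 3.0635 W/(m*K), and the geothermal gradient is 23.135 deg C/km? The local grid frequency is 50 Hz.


q = k * grad / 1000
q = 3.0635 * 23.135 / 1000
q = 0.070874 W/m^2


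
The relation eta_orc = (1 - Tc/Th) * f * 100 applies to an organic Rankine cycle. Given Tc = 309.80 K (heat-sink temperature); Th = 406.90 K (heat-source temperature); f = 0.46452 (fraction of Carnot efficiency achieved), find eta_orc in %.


eta_orc = (1 - Tc/Th) * f * 100
eta_orc = (1 - 309.80/406.90) * 0.46452 * 100
eta_orc = 11.085 %


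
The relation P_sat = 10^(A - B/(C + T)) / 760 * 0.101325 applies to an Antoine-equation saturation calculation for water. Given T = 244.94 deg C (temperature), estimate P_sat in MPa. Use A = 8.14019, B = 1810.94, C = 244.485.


P_sat = 10^(A - B/(C + T)) / 760 * 0.101325
P_sat = 10^(8.14019 - 1810.94/(244.485 + 244.94)) / 760 * 0.101325
P_sat = 3.6724 MPa


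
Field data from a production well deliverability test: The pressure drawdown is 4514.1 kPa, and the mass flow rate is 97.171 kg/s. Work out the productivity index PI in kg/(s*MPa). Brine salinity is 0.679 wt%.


PI = mdot * 1000 / dP
PI = 97.171 * 1000 / 4514.1
PI = 21.526 kg/(s*MPa)


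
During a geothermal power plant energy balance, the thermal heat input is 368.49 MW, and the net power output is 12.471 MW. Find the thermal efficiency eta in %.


eta = W_net / Q_in * 100
eta = 12.471 / 368.49 * 100
eta = 3.3844 %


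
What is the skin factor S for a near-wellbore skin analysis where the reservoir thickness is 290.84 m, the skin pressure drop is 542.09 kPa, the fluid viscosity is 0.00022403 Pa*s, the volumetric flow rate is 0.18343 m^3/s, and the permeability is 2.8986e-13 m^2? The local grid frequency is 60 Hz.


S = dP_s * 1000 * 2*pi*k*hr / (q*mu)
S = 542.09 * 1000 * 2*pi*2.8986e-13*290.84 / (0.18343*0.00022403)
S = 6.9874


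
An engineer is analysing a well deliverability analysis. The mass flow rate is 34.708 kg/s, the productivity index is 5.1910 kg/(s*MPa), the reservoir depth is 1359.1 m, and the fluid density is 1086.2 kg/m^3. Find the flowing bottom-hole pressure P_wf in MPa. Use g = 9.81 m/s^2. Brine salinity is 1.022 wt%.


Step 1: P_i = rho*g*h/1e6 = 1086.2*9.81*1359.1/1e6 = 14.48206 MPa
Step 2: P_wf = P_i - mdot/PI = 14.48206 - 34.708/5.191 = 7.7959 MPa
P_wf = 7.7959 MPa


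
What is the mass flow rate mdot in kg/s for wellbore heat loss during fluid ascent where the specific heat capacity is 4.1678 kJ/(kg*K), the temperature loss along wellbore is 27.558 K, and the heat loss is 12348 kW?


mdot = Q_loss / (cp * dT)
mdot = 12348 / (4.1678 * 27.558)
mdot = 107.51 kg/s


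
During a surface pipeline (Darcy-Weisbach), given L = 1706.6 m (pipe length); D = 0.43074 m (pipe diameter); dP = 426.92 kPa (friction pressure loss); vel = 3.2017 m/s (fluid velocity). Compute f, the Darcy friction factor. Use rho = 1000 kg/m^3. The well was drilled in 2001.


f = dP*1000 / ((L/D)*(rho*vel^2/2))
f = 426.92*1000 / ((1706.6/0.43074)*(1000*3.2017^2/2))
f = 0.021023


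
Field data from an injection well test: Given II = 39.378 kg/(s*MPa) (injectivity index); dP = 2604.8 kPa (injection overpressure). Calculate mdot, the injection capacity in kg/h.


mdot = II * dP / 1000
mdot = 39.378 * 2604.8 / 1000
mdot = 102.5718 kg/s
Convert: 102.5718 kg/s * 3600.0 = 3.6926e+05 kg/h
mdot = 3.6926e+05 kg/h


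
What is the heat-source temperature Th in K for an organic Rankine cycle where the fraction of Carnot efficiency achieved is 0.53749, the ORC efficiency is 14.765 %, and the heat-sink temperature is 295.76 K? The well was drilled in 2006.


Th = Tc / (1 - (eta_orc/100)/f)
Th = 295.76 / (1 - (14.765/100)/0.53749)
Th = 407.78 K


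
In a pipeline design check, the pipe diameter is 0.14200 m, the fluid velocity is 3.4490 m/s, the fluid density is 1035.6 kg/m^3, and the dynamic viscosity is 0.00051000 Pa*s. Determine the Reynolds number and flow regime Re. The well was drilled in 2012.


Step 1: Re = rho*vel*D/mu = 1035.6*3.449*0.142/0.00051 = 9.9450e+05
Step 2: Re = 9.9450e+05 > 4000, so flow is turbulent.
Re = 9.9450e+05 (turbulent)


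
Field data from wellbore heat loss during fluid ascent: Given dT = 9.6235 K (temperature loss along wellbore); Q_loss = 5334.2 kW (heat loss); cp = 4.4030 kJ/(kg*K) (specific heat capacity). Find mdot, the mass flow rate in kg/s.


mdot = Q_loss / (cp * dT)
mdot = 5334.2 / (4.4030 * 9.6235)
mdot = 125.89 kg/s


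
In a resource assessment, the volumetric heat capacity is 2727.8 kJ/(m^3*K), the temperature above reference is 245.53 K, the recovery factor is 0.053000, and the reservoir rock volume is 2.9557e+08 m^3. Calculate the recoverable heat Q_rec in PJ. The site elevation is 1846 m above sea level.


Step 1: Q_s = Vr*rhoc*dT/1e12 = 2.9557e+08*2727.8*245.53/1e12 = 197.9600 PJ
Step 2: Q_rec = Q_s * RF = 197.9600 * 0.053 = 10.492 PJ
Q_rec = 10.492 PJ


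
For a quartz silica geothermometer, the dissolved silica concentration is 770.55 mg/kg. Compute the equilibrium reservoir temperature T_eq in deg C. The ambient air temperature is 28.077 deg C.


T_eq = 1309 / (5.19 - log10(SiO2)) - 273.15
T_eq = 1309 / (5.19 - log10(770.55)) - 273.15
T_eq = 295.19 deg C


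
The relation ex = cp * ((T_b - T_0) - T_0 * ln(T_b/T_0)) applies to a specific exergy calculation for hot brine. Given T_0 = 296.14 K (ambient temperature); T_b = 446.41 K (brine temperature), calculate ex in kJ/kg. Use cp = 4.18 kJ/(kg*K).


ex = cp * ((T_b - T_0) - T_0 * ln(T_b/T_0))
ex = 4.18 * ((446.41 - 296.14) - 296.14 * ln(446.41/296.14))
ex = 120.10 kJ/kg


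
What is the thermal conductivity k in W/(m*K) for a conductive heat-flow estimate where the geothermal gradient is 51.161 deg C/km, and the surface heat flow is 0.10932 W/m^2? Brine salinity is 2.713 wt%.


k = q * 1000 / grad
k = 0.10932 * 1000 / 51.161
k = 2.1368 W/(m*K)


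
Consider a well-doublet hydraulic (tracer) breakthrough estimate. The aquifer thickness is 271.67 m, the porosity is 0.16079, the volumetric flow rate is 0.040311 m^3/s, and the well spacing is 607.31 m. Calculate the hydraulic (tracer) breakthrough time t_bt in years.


t_bt = pi * hr * phi * L^2 / (3 * Qv) / (365.25*86400)
t_bt = pi * 271.67 * 0.16079 * 607.31^2 / (3 * 0.040311) / (365.25*86400)
t_bt = 13.262 years


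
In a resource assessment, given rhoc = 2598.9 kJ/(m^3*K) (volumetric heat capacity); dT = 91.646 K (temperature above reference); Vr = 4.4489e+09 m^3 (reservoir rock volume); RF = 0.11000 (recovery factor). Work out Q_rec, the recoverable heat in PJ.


Step 1: Q_s = Vr*rhoc*dT/1e12 = 4.4489e+09*2598.9*91.646/1e12 = 1059.634 PJ
Step 2: Q_rec = Q_s * RF = 1059.634 * 0.11 = 116.56 PJ
Q_rec = 116.56 PJ


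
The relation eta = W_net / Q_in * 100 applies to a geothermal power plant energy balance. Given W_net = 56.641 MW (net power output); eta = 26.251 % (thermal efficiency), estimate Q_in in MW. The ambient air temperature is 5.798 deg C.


Q_in = W_net / (eta / 100)
Q_in = 56.641 / (26.251 / 100)
Q_in = 215.77 MW


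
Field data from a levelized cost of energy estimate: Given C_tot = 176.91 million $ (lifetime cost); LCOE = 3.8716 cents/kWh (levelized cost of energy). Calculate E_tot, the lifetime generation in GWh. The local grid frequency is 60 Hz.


E_tot = C_tot / LCOE * 100
E_tot = 176.91 / 3.8716 * 100
E_tot = 4569.4 GWh


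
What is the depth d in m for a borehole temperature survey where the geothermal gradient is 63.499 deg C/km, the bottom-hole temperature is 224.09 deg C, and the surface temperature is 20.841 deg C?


d = (T_d - T_surf) / grad * 1000
d = (224.09 - 20.841) / 63.499 * 1000
d = 3200.8 m


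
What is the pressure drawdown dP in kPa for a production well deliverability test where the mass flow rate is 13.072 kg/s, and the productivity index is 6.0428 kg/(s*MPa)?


dP = mdot * 1000 / PI
dP = 13.072 * 1000 / 6.0428
dP = 2163.2 kPa


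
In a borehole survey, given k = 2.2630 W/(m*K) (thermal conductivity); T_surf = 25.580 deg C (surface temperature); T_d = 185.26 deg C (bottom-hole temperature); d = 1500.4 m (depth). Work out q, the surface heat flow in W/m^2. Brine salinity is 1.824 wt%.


Step 1: grad = (T_d - T_surf)/d * 1000 = (185.26 - 25.58)/1500.4 * 1000 = 106.4250 deg C/km
Step 2: q = k * grad / 1000 = 2.263 * 106.4250 / 1000 = 0.24084 W/m^2
q = 0.24084 W/m^2


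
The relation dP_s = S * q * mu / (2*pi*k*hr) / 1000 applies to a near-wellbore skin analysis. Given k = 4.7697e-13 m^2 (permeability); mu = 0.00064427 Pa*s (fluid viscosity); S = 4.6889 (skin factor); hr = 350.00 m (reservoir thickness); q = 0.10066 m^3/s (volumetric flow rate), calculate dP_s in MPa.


dP_s = S * q * mu / (2*pi*k*hr) / 1000
dP_s = 4.6889 * 0.10066 * 0.00064427 / (2*pi*4.7697e-13*350.00) / 1000
dP_s = 289.9057 kPa
Convert: 289.9057 kPa * 0.001 = 0.28991 MPa
dP_s = 0.28991 MPa


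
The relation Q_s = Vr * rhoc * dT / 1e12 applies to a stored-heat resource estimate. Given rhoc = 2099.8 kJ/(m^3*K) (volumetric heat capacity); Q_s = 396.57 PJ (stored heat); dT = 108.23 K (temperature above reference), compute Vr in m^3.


Vr = Q_s * 1e12 / (rhoc * dT)
Vr = 396.57 * 1e12 / (2099.8 * 108.23)
Vr = 1.7450e+09 m^3


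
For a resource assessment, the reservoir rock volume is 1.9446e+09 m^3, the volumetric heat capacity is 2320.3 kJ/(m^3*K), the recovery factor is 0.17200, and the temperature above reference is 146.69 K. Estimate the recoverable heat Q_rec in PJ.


Step 1: Q_s = Vr*rhoc*dT/1e12 = 1.9446e+09*2320.3*146.69/1e12 = 661.8734 PJ
Step 2: Q_rec = Q_s * RF = 661.8734 * 0.172 = 113.84 PJ
Q_rec = 113.84 PJ


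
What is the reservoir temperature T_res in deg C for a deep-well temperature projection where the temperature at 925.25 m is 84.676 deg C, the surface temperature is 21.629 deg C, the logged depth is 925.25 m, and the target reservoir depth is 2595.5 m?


Step 1: grad = (T_d1 - T_surf)/d1 * 1000 = (84.676 - 21.629)/925.25 * 1000 = 68.14050 deg C/km
Step 2: T_res = T_surf + grad*d2/1000 = 21.629 + 68.14050*2595.5/1000 = 198.49 deg C
T_res = 198.49 deg C


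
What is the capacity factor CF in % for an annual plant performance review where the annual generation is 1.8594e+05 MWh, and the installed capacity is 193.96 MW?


CF = E_a / (cap * 8760) * 100
CF = 1.8594e+05 / (193.96 * 8760) * 100
CF = 10.944 %


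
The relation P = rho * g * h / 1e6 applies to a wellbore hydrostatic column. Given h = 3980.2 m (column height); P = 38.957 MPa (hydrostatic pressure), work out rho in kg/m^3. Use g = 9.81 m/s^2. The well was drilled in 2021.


rho = P * 1e6 / (g * h)
rho = 38.957 * 1e6 / (9.81 * 3980.2)
rho = 997.73 kg/m^3


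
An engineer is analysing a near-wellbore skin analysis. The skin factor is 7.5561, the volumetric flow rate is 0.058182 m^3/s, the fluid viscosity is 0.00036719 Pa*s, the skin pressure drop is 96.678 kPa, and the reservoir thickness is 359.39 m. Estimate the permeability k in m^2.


k = S*q*mu / (2*pi*dP_s*1000*hr)
k = 7.5561*0.058182*0.00036719 / (2*pi*96.678*1000*359.39)
k = 7.3944e-13 m^2


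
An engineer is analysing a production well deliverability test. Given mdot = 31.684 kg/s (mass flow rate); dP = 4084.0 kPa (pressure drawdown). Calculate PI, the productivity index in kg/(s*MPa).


PI = mdot * 1000 / dP
PI = 31.684 * 1000 / 4084.0
PI = 7.7581 kg/(s*MPa)


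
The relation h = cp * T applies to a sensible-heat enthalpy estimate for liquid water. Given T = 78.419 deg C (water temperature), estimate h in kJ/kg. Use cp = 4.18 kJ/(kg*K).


h = cp * T
h = 4.18 * 78.419
h = 327.79 kJ/kg


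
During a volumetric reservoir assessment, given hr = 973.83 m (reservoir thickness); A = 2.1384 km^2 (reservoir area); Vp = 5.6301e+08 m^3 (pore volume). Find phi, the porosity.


phi = Vp / (A * 1e6 * hr)
phi = 5.6301e+08 / (2.1384 * 1e6 * 973.83)
phi = 0.27036


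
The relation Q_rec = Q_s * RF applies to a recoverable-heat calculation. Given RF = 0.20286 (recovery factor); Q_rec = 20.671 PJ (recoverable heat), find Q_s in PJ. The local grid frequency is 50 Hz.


Q_s = Q_rec / RF
Q_s = 20.671 / 0.20286
Q_s = 101.90 PJ


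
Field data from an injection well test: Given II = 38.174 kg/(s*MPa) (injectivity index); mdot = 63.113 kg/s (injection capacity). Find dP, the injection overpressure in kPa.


dP = mdot * 1000 / II
dP = 63.113 * 1000 / 38.174
dP = 1653.3 kPa


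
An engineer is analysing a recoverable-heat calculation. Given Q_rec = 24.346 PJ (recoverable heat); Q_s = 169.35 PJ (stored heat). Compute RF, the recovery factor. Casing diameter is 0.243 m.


RF = Q_rec / Q_s
RF = 24.346 / 169.35
RF = 0.14376


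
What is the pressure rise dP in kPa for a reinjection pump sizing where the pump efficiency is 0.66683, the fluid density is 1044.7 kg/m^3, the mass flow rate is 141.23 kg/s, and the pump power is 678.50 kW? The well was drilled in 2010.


dP = P_pump * rho * eta / mdot
dP = 678.50 * 1044.7 * 0.66683 / 141.23
dP = 3346.8 kPa


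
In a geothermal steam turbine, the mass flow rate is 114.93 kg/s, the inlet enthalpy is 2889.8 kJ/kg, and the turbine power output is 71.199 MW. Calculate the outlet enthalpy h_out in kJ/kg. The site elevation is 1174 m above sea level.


h_out = h_in - P * 1000 / mdot
h_out = 2889.8 - 71.199 * 1000 / 114.93
h_out = 2270.3 kJ/kg


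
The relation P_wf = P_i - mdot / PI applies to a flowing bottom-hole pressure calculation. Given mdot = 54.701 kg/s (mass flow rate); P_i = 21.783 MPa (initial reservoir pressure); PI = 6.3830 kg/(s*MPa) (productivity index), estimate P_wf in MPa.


P_wf = P_i - mdot / PI
P_wf = 21.783 - 54.701 / 6.3830
P_wf = 13.213 MPa


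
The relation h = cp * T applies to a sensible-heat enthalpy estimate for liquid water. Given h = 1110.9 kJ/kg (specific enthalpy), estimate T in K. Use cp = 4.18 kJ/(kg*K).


T = h / cp
T = 1110.9 / 4.18
T = 265.7656 deg C
Convert to K: 265.7656 + 273.15 = 538.92 K
T = 538.92 K


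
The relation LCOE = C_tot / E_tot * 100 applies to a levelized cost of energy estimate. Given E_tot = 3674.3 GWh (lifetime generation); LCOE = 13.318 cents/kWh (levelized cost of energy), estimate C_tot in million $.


C_tot = LCOE / 100 * E_tot
C_tot = 13.318 / 100 * 3674.3
C_tot = 489.34 million $


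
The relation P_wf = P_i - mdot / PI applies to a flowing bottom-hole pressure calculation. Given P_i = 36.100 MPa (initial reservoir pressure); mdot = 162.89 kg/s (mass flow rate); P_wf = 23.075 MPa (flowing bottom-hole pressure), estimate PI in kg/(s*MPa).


PI = mdot / (P_i - P_wf)
PI = 162.89 / (36.100 - 23.075)
PI = 12.506 kg/(s*MPa)


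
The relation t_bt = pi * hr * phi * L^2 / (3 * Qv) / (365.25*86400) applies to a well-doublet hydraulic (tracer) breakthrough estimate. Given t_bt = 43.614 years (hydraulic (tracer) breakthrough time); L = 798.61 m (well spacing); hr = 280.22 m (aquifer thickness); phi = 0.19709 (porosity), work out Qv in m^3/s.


Qv = pi*hr*phi*L^2 / (3*t_bt*365.25*86400)
Qv = pi*280.22*0.19709*798.61^2 / (3*43.614*365.25*86400)
Qv = 0.026800 m^3/s


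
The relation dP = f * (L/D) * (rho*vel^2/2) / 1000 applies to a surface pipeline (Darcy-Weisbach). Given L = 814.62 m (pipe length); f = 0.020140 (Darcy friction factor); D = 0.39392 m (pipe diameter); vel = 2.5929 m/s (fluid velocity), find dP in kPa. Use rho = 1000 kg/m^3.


dP = f * (L/D) * (rho*vel^2/2) / 1000
dP = 0.020140 * (814.62/0.39392) * (1000*2.5929^2/2) / 1000
dP = 140.01 kPa


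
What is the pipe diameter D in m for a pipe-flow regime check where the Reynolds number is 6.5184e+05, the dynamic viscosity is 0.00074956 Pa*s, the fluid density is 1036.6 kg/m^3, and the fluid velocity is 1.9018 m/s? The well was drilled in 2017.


D = Re * mu / (rho * vel)
D = 6.5184e+05 * 0.00074956 / (1036.6 * 1.9018)
D = 0.24784 m


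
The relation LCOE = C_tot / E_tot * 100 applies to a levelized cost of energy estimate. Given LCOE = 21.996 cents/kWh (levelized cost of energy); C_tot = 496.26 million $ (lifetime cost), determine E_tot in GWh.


E_tot = C_tot / LCOE * 100
E_tot = 496.26 / 21.996 * 100
E_tot = 2256.1 GWh


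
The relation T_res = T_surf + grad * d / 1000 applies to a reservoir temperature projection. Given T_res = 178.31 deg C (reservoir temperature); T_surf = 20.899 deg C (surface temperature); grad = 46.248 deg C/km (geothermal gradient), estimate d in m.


d = (T_res - T_surf) / grad * 1000
d = (178.31 - 20.899) / 46.248 * 1000
d = 3403.6 m


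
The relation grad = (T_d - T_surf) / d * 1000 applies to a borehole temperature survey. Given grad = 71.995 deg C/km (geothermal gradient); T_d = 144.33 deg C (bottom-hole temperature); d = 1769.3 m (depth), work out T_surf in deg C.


T_surf = T_d - grad * d / 1000
T_surf = 144.33 - 71.995 * 1769.3 / 1000
T_surf = 16.949 deg C


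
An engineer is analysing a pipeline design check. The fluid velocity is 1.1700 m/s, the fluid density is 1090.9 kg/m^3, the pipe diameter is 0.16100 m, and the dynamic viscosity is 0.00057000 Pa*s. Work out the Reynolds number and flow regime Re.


Step 1: Re = rho*vel*D/mu = 1090.9*1.17*0.161/0.00057 = 3.6051e+05
Step 2: Re = 3.6051e+05 > 4000, so flow is turbulent.
Re = 3.6051e+05 (turbulent)


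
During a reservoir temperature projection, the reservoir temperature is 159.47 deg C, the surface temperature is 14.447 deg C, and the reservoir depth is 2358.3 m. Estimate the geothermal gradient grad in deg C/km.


grad = (T_res - T_surf) / d * 1000
grad = (159.47 - 14.447) / 2358.3 * 1000
grad = 61.495 deg C/km


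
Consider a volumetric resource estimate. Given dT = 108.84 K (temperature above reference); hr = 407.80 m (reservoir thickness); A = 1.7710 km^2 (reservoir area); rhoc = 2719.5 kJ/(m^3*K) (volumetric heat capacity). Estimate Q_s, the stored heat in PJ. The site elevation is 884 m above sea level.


Step 1: Vr = A*1e6*hr = 1.771*1e6*407.8 = 7.222138e+08 m^3
Step 2: Q_s = Vr*rhoc*dT/1e12 = 7.222138e+08*2719.5*108.84/1e12 = 213.77 PJ
Q_s = 213.77 PJ


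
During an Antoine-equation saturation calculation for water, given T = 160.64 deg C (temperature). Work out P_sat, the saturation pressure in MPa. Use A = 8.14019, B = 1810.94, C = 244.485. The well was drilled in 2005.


P_sat = 10^(A - B/(C + T)) / 760 * 0.101325
P_sat = 10^(8.14019 - 1810.94/(244.485 + 160.64)) / 760 * 0.101325
P_sat = 0.62376 MPa


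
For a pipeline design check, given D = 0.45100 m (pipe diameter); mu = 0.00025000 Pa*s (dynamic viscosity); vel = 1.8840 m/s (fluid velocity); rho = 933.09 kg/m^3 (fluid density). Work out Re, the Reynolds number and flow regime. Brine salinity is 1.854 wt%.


Step 1: Re = rho*vel*D/mu = 933.09*1.884*0.451/0.00025 = 3.1713e+06
Step 2: Re = 3.1713e+06 > 4000, so flow is turbulent.
Re = 3.1713e+06 (turbulent)


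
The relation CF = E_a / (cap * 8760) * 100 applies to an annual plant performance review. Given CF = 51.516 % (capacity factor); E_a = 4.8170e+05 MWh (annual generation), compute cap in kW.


cap = E_a / (CF/100 * 8760)
cap = 4.8170e+05 / (51.516/100 * 8760)
cap = 106.7408 MW
Convert: 106.7408 MW * 1000.0 = 1.0674e+05 kW
cap = 1.0674e+05 kW


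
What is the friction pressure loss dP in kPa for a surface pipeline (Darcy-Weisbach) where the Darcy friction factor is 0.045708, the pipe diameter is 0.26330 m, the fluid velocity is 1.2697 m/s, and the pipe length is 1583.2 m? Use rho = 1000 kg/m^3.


dP = f * (L/D) * (rho*vel^2/2) / 1000
dP = 0.045708 * (1583.2/0.26330) * (1000*1.2697^2/2) / 1000
dP = 221.54 kPa


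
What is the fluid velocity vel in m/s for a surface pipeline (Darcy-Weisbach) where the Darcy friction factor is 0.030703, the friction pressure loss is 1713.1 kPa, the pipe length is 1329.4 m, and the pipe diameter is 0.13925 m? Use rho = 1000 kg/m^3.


vel = sqrt(dP*1000*2*D / (f*L*rho))
vel = sqrt(1713.1*1000*2*0.13925 / (0.030703*1329.4*1000))
vel = 3.4189 m/s


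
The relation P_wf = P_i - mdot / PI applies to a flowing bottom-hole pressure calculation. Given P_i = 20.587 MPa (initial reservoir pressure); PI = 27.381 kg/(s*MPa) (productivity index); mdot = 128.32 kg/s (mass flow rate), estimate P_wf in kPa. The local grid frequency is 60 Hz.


P_wf = P_i - mdot / PI
P_wf = 20.587 - 128.32 / 27.381
P_wf = 15.90054 MPa
Convert: 15.90054 MPa * 1000.0 = 15901 kPa
P_wf = 15901 kPa


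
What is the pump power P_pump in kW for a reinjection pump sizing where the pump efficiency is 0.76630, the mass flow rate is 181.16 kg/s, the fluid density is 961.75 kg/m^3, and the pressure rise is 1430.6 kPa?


P_pump = mdot * dP / (rho * eta)
P_pump = 181.16 * 1430.6 / (961.75 * 0.76630)
P_pump = 351.66 kW


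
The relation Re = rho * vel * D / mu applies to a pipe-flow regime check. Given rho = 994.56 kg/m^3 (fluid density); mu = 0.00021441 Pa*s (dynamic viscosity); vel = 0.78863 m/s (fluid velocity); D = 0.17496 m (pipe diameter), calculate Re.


Re = rho * vel * D / mu
Re = 994.56 * 0.78863 * 0.17496 / 0.00021441
Re = 6.4003e+05


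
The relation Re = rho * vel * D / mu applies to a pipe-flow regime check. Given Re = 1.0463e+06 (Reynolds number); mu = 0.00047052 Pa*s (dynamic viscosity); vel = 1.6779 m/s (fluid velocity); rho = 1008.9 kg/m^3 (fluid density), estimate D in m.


D = Re * mu / (rho * vel)
D = 1.0463e+06 * 0.00047052 / (1008.9 * 1.6779)
D = 0.29082 m


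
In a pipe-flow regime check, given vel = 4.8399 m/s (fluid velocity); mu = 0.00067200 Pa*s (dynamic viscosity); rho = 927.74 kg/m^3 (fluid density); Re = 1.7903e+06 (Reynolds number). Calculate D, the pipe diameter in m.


D = Re * mu / (rho * vel)
D = 1.7903e+06 * 0.00067200 / (927.74 * 4.8399)
D = 0.26794 m


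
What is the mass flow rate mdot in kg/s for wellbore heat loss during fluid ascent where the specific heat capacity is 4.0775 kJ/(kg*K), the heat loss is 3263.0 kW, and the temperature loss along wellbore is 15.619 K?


mdot = Q_loss / (cp * dT)
mdot = 3263.0 / (4.0775 * 15.619)
mdot = 51.235 kg/s


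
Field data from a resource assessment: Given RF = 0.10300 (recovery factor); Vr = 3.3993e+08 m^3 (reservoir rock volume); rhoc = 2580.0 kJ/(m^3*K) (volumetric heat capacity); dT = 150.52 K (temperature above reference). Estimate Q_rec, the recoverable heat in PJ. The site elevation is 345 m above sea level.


Step 1: Q_s = Vr*rhoc*dT/1e12 = 3.3993e+08*2580.0*150.52/1e12 = 132.0090 PJ
Step 2: Q_rec = Q_s * RF = 132.0090 * 0.103 = 13.597 PJ
Q_rec = 13.597 PJ


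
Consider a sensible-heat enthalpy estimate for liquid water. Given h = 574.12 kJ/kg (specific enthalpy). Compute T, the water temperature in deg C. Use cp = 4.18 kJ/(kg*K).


T = h / cp
T = 574.12 / 4.18
T = 137.35 deg C


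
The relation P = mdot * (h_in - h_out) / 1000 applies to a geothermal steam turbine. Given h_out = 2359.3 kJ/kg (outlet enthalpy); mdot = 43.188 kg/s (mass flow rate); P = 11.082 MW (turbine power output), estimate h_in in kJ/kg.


h_in = h_out + P * 1000 / mdot
h_in = 2359.3 + 11.082 * 1000 / 43.188
h_in = 2615.9 kJ/kg


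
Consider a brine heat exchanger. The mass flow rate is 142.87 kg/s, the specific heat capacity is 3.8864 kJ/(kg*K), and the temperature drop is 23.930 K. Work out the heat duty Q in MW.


Q = mdot * cp * dT / 1000
Q = 142.87 * 3.8864 * 23.930 / 1000
Q = 13.287 MW


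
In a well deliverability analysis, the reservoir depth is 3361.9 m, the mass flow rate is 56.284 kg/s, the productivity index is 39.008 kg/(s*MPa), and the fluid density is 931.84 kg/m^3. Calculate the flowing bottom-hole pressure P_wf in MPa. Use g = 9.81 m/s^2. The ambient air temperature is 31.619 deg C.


Step 1: P_i = rho*g*h/1e6 = 931.84*9.81*3361.9/1e6 = 30.73231 MPa
Step 2: P_wf = P_i - mdot/PI = 30.73231 - 56.284/39.008 = 29.289 MPa
P_wf = 29.289 MPa


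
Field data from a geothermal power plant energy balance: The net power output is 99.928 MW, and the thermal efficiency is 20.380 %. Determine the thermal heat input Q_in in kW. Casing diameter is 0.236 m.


Q_in = W_net / (eta / 100)
Q_in = 99.928 / (20.380 / 100)
Q_in = 490.3238 MW
Convert: 490.3238 MW * 1000.0 = 4.9032e+05 kW
Q_in = 4.9032e+05 kW


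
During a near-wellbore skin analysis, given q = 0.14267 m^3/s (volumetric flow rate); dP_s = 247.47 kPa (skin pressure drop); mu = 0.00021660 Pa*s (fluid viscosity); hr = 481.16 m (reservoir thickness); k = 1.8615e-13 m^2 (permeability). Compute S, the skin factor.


S = dP_s * 1000 * 2*pi*k*hr / (q*mu)
S = 247.47 * 1000 * 2*pi*1.8615e-13*481.16 / (0.14267*0.00021660)
S = 4.5068


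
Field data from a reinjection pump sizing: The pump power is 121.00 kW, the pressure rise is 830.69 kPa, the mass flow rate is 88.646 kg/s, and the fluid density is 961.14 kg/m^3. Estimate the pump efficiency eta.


eta = mdot * dP / (rho * P_pump)
eta = 88.646 * 830.69 / (961.14 * 121.00)
eta = 0.63318


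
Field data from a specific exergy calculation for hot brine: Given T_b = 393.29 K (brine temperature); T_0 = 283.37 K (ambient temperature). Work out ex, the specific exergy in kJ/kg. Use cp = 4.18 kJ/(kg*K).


ex = cp * ((T_b - T_0) - T_0 * ln(T_b/T_0))
ex = 4.18 * ((393.29 - 283.37) - 283.37 * ln(393.29/283.37))
ex = 71.198 kJ/kg


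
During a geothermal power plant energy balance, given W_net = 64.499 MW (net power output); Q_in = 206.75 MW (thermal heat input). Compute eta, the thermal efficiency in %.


eta = W_net / Q_in * 100
eta = 64.499 / 206.75 * 100
eta = 31.197 %


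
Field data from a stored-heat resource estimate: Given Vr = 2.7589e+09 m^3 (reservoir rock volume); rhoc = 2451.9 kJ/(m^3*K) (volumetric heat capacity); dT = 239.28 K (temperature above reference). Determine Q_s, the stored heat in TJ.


Q_s = Vr * rhoc * dT / 1e12
Q_s = 2.7589e+09 * 2451.9 * 239.28 / 1e12
Q_s = 1618.621 PJ
Convert: 1618.621 PJ * 1000.0 = 1.6186e+06 TJ
Q_s = 1.6186e+06 TJ


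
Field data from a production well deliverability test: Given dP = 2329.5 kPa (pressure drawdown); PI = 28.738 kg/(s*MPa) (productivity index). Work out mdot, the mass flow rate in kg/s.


mdot = PI * dP / 1000
mdot = 28.738 * 2329.5 / 1000
mdot = 66.945 kg/s


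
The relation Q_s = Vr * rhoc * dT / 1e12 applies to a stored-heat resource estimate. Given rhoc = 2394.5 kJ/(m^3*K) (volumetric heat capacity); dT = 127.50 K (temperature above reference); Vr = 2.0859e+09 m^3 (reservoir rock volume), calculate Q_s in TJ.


Q_s = Vr * rhoc * dT / 1e12
Q_s = 2.0859e+09 * 2394.5 * 127.50 / 1e12
Q_s = 636.8227 PJ
Convert: 636.8227 PJ * 1000.0 = 6.3682e+05 TJ
Q_s = 6.3682e+05 TJ
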